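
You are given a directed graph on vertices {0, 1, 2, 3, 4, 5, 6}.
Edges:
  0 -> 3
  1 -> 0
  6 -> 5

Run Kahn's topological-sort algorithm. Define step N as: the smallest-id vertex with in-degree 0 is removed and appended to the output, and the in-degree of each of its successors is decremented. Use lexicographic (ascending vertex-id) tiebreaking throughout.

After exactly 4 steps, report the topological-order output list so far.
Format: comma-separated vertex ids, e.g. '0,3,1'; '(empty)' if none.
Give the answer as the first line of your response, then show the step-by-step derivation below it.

1,0,2,3

step 1: output 1; order=[1]; indeg=(0,0,0,1,0,1,0)
step 2: output 0; order=[1,0]; indeg=(0,0,0,0,0,1,0)
step 3: output 2; order=[1,0,2]; indeg=(0,0,0,0,0,1,0)
step 4: output 3; order=[1,0,2,3]; indeg=(0,0,0,0,0,1,0)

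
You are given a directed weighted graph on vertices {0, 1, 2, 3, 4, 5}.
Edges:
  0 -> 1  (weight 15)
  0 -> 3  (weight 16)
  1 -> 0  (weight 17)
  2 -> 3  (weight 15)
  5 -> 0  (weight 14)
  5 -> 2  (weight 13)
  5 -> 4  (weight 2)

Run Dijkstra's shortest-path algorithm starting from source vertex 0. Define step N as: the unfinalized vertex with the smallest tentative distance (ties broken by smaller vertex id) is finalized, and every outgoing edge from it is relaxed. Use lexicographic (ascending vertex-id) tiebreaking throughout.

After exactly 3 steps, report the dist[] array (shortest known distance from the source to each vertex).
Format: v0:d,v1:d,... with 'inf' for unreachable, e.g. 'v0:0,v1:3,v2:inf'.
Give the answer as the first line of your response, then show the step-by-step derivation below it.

v0:0,v1:15,v2:inf,v3:16,v4:inf,v5:inf

step 1: dist = v0:0,v1:15,v2:inf,v3:16,v4:inf,v5:inf
step 2: dist = v0:0,v1:15,v2:inf,v3:16,v4:inf,v5:inf
step 3: dist = v0:0,v1:15,v2:inf,v3:16,v4:inf,v5:inf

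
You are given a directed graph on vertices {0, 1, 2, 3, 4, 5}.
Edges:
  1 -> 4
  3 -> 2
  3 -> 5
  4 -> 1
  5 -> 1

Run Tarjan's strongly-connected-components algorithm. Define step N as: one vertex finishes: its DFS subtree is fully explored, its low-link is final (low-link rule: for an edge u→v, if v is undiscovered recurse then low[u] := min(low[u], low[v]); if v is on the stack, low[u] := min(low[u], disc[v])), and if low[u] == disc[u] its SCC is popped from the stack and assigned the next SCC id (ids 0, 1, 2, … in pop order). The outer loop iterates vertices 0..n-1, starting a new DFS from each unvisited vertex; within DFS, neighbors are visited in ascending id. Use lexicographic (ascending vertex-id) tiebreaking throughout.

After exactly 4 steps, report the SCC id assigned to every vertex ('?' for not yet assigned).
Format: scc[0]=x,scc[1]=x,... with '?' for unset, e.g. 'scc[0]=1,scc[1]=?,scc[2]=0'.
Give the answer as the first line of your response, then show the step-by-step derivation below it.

scc[0]=0,scc[1]=1,scc[2]=2,scc[3]=?,scc[4]=1,scc[5]=?

step 1: low=(low[0]=0,low[1]=?,low[2]=?,low[3]=?,low[4]=?,low[5]=?); scc=(scc[0]=0,scc[1]=?,scc[2]=?,scc[3]=?,scc[4]=?,scc[5]=?)
step 2: low=(low[0]=0,low[1]=1,low[2]=?,low[3]=?,low[4]=1,low[5]=?); scc=(scc[0]=0,scc[1]=?,scc[2]=?,scc[3]=?,scc[4]=?,scc[5]=?)
step 3: low=(low[0]=0,low[1]=1,low[2]=?,low[3]=?,low[4]=1,low[5]=?); scc=(scc[0]=0,scc[1]=1,scc[2]=?,scc[3]=?,scc[4]=1,scc[5]=?)
step 4: low=(low[0]=0,low[1]=1,low[2]=3,low[3]=?,low[4]=1,low[5]=?); scc=(scc[0]=0,scc[1]=1,scc[2]=2,scc[3]=?,scc[4]=1,scc[5]=?)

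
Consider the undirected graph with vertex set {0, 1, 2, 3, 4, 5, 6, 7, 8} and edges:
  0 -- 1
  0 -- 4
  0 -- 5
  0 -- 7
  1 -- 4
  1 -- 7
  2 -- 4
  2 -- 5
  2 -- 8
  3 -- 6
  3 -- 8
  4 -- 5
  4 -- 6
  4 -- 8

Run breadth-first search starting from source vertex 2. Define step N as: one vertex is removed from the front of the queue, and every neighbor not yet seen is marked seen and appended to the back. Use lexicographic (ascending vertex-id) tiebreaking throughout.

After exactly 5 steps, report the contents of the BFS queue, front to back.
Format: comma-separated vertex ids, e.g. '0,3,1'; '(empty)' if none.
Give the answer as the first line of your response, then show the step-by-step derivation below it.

1,6,3,7

step 1: dequeue 2; queue=[4,5,8]; order=2
step 2: dequeue 4; queue=[5,8,0,1,6]; order=2,4
step 3: dequeue 5; queue=[8,0,1,6]; order=2,4,5
step 4: dequeue 8; queue=[0,1,6,3]; order=2,4,5,8
step 5: dequeue 0; queue=[1,6,3,7]; order=2,4,5,8,0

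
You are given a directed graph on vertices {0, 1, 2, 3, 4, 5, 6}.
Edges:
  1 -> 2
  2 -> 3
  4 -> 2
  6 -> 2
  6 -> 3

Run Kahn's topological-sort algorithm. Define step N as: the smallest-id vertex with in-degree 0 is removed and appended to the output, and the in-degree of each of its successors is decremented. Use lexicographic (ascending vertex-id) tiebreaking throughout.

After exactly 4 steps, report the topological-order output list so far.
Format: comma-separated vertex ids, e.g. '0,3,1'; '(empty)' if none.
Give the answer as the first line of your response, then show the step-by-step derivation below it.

0,1,4,5

step 1: output 0; order=[0]; indeg=(0,0,3,2,0,0,0)
step 2: output 1; order=[0,1]; indeg=(0,0,2,2,0,0,0)
step 3: output 4; order=[0,1,4]; indeg=(0,0,1,2,0,0,0)
step 4: output 5; order=[0,1,4,5]; indeg=(0,0,1,2,0,0,0)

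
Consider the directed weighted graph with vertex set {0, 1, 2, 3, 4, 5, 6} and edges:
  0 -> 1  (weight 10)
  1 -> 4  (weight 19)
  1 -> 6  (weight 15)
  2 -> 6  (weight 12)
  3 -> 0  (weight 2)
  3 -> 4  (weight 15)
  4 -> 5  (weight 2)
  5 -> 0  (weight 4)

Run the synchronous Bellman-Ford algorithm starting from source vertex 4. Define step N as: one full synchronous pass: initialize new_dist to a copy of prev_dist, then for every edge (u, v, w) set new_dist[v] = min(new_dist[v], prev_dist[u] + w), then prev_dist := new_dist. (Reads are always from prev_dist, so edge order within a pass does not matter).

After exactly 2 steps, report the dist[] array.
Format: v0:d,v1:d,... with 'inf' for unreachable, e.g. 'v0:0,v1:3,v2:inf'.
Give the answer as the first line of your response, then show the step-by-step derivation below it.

v0:6,v1:inf,v2:inf,v3:inf,v4:0,v5:2,v6:inf

step 1: dist = v0:inf,v1:inf,v2:inf,v3:inf,v4:0,v5:2,v6:inf
step 2: dist = v0:6,v1:inf,v2:inf,v3:inf,v4:0,v5:2,v6:inf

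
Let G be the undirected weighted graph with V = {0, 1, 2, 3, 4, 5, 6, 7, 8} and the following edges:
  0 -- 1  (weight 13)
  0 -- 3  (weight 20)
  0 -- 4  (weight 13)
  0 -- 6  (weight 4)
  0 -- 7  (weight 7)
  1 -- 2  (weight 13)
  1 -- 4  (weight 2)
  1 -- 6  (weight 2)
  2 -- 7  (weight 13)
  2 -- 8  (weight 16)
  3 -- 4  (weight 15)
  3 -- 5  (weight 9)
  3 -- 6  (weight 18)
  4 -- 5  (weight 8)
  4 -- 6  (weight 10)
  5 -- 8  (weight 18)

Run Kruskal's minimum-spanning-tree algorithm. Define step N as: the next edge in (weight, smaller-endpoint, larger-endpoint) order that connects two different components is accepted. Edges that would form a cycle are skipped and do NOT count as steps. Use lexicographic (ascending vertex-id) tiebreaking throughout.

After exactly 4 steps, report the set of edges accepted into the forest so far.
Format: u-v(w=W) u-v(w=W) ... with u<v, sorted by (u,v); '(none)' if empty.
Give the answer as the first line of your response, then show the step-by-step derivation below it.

0-6(w=4) 0-7(w=7) 1-4(w=2) 1-6(w=2)

step 1: add edge 1-4 (w=2); MST = {1-4(w=2)}
step 2: add edge 1-6 (w=2); MST = {1-4(w=2) 1-6(w=2)}
step 3: add edge 0-6 (w=4); MST = {0-6(w=4) 1-4(w=2) 1-6(w=2)}
step 4: add edge 0-7 (w=7); MST = {0-6(w=4) 0-7(w=7) 1-4(w=2) 1-6(w=2)}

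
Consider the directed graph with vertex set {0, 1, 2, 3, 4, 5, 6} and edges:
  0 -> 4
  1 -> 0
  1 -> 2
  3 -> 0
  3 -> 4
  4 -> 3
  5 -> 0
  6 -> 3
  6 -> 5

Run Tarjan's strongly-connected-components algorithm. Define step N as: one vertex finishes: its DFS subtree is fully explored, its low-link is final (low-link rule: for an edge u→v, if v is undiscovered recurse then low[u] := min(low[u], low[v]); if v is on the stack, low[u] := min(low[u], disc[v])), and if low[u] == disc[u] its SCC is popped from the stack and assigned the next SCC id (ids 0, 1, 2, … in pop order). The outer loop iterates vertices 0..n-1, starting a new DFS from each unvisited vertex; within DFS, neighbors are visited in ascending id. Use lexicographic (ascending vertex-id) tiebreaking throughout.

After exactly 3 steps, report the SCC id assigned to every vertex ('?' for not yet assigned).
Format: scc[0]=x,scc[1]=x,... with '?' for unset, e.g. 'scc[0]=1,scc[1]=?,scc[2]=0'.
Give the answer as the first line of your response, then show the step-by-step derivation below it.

scc[0]=0,scc[1]=?,scc[2]=?,scc[3]=0,scc[4]=0,scc[5]=?,scc[6]=?

step 1: low=(low[0]=0,low[1]=?,low[2]=?,low[3]=0,low[4]=1,low[5]=?,low[6]=?); scc=(scc[0]=?,scc[1]=?,scc[2]=?,scc[3]=?,scc[4]=?,scc[5]=?,scc[6]=?)
step 2: low=(low[0]=0,low[1]=?,low[2]=?,low[3]=0,low[4]=0,low[5]=?,low[6]=?); scc=(scc[0]=?,scc[1]=?,scc[2]=?,scc[3]=?,scc[4]=?,scc[5]=?,scc[6]=?)
step 3: low=(low[0]=0,low[1]=?,low[2]=?,low[3]=0,low[4]=0,low[5]=?,low[6]=?); scc=(scc[0]=0,scc[1]=?,scc[2]=?,scc[3]=0,scc[4]=0,scc[5]=?,scc[6]=?)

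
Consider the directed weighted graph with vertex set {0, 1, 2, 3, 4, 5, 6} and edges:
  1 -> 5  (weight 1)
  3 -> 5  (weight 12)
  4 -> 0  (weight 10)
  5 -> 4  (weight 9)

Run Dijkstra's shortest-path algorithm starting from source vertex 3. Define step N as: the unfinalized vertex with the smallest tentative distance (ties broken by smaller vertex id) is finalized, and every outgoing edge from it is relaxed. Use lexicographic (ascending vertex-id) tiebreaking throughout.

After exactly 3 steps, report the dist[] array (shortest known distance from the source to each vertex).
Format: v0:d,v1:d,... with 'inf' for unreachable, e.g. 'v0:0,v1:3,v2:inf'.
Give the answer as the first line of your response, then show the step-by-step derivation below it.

v0:31,v1:inf,v2:inf,v3:0,v4:21,v5:12,v6:inf

step 1: dist = v0:inf,v1:inf,v2:inf,v3:0,v4:inf,v5:12,v6:inf
step 2: dist = v0:inf,v1:inf,v2:inf,v3:0,v4:21,v5:12,v6:inf
step 3: dist = v0:31,v1:inf,v2:inf,v3:0,v4:21,v5:12,v6:inf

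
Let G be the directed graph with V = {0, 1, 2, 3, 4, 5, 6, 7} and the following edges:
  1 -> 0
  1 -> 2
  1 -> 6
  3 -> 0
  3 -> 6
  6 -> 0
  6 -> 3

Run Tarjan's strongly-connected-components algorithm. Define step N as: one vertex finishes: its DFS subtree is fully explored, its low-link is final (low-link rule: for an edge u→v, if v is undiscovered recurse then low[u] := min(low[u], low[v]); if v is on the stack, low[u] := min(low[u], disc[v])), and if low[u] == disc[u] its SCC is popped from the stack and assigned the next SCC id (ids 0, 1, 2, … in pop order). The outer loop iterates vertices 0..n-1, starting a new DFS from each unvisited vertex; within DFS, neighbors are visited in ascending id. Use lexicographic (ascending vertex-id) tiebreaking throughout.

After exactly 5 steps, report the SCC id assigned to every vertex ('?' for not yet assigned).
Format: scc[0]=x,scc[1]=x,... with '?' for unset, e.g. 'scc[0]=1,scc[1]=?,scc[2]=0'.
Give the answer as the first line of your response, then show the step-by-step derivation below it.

scc[0]=0,scc[1]=3,scc[2]=1,scc[3]=2,scc[4]=?,scc[5]=?,scc[6]=2,scc[7]=?

step 1: low=(low[0]=0,low[1]=?,low[2]=?,low[3]=?,low[4]=?,low[5]=?,low[6]=?,low[7]=?); scc=(scc[0]=0,scc[1]=?,scc[2]=?,scc[3]=?,scc[4]=?,scc[5]=?,scc[6]=?,scc[7]=?)
step 2: low=(low[0]=0,low[1]=1,low[2]=2,low[3]=?,low[4]=?,low[5]=?,low[6]=?,low[7]=?); scc=(scc[0]=0,scc[1]=?,scc[2]=1,scc[3]=?,scc[4]=?,scc[5]=?,scc[6]=?,scc[7]=?)
step 3: low=(low[0]=0,low[1]=1,low[2]=2,low[3]=3,low[4]=?,low[5]=?,low[6]=3,low[7]=?); scc=(scc[0]=0,scc[1]=?,scc[2]=1,scc[3]=?,scc[4]=?,scc[5]=?,scc[6]=?,scc[7]=?)
step 4: low=(low[0]=0,low[1]=1,low[2]=2,low[3]=3,low[4]=?,low[5]=?,low[6]=3,low[7]=?); scc=(scc[0]=0,scc[1]=?,scc[2]=1,scc[3]=2,scc[4]=?,scc[5]=?,scc[6]=2,scc[7]=?)
step 5: low=(low[0]=0,low[1]=1,low[2]=2,low[3]=3,low[4]=?,low[5]=?,low[6]=3,low[7]=?); scc=(scc[0]=0,scc[1]=3,scc[2]=1,scc[3]=2,scc[4]=?,scc[5]=?,scc[6]=2,scc[7]=?)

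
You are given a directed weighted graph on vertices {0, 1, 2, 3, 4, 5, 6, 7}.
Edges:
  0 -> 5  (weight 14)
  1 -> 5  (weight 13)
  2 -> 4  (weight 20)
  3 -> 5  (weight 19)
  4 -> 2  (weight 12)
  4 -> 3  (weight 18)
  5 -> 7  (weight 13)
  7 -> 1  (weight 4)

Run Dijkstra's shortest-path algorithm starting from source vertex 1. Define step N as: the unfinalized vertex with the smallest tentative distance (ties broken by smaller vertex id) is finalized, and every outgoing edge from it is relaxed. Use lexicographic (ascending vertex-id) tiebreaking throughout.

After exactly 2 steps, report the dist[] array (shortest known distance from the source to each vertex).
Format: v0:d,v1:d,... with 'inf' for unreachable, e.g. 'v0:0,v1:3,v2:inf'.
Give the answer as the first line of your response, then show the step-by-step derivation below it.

v0:inf,v1:0,v2:inf,v3:inf,v4:inf,v5:13,v6:inf,v7:26

step 1: dist = v0:inf,v1:0,v2:inf,v3:inf,v4:inf,v5:13,v6:inf,v7:inf
step 2: dist = v0:inf,v1:0,v2:inf,v3:inf,v4:inf,v5:13,v6:inf,v7:26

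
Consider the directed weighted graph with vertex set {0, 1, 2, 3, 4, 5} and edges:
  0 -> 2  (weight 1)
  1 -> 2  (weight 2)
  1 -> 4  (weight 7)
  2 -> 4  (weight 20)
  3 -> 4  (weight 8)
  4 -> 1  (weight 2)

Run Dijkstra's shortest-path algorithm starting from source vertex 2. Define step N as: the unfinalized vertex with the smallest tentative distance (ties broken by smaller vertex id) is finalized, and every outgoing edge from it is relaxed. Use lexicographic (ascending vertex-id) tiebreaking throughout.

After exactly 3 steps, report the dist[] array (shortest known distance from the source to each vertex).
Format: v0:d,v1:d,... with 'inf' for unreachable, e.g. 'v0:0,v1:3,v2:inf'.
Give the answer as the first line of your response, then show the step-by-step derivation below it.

v0:inf,v1:22,v2:0,v3:inf,v4:20,v5:inf

step 1: dist = v0:inf,v1:inf,v2:0,v3:inf,v4:20,v5:inf
step 2: dist = v0:inf,v1:22,v2:0,v3:inf,v4:20,v5:inf
step 3: dist = v0:inf,v1:22,v2:0,v3:inf,v4:20,v5:inf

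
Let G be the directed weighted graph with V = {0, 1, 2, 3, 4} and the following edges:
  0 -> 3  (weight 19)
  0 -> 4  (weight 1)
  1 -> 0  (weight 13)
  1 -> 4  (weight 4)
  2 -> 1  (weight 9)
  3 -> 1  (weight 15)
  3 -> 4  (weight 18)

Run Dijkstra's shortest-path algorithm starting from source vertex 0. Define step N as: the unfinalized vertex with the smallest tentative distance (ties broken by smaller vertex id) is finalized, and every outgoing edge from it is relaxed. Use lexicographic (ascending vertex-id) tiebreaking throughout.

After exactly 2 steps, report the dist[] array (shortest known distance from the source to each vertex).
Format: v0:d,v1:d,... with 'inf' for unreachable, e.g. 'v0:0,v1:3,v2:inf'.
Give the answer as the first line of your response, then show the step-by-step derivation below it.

v0:0,v1:inf,v2:inf,v3:19,v4:1

step 1: dist = v0:0,v1:inf,v2:inf,v3:19,v4:1
step 2: dist = v0:0,v1:inf,v2:inf,v3:19,v4:1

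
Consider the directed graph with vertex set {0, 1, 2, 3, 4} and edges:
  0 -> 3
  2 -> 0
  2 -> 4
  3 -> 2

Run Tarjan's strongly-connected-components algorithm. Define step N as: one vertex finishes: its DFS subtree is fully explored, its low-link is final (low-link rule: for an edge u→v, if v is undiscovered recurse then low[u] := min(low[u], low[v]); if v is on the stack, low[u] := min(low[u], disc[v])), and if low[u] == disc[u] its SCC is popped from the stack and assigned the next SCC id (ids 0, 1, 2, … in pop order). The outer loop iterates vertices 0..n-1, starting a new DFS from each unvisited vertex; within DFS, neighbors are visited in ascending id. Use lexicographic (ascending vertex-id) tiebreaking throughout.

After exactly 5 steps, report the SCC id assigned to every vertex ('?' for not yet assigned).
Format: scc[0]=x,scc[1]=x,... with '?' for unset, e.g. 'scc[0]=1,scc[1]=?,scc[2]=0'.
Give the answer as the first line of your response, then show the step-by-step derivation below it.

scc[0]=1,scc[1]=2,scc[2]=1,scc[3]=1,scc[4]=0

step 1: low=(low[0]=0,low[1]=?,low[2]=0,low[3]=1,low[4]=3); scc=(scc[0]=?,scc[1]=?,scc[2]=?,scc[3]=?,scc[4]=0)
step 2: low=(low[0]=0,low[1]=?,low[2]=0,low[3]=1,low[4]=3); scc=(scc[0]=?,scc[1]=?,scc[2]=?,scc[3]=?,scc[4]=0)
step 3: low=(low[0]=0,low[1]=?,low[2]=0,low[3]=0,low[4]=3); scc=(scc[0]=?,scc[1]=?,scc[2]=?,scc[3]=?,scc[4]=0)
step 4: low=(low[0]=0,low[1]=?,low[2]=0,low[3]=0,low[4]=3); scc=(scc[0]=1,scc[1]=?,scc[2]=1,scc[3]=1,scc[4]=0)
step 5: low=(low[0]=0,low[1]=4,low[2]=0,low[3]=0,low[4]=3); scc=(scc[0]=1,scc[1]=2,scc[2]=1,scc[3]=1,scc[4]=0)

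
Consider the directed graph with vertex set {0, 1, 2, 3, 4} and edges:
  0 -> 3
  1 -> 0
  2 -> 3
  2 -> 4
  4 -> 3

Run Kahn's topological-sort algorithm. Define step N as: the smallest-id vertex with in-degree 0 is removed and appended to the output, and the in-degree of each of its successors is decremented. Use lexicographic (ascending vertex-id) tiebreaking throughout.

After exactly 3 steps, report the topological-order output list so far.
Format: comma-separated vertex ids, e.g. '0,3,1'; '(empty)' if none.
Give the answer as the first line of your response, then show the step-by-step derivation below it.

1,0,2

step 1: output 1; order=[1]; indeg=(0,0,0,3,1)
step 2: output 0; order=[1,0]; indeg=(0,0,0,2,1)
step 3: output 2; order=[1,0,2]; indeg=(0,0,0,1,0)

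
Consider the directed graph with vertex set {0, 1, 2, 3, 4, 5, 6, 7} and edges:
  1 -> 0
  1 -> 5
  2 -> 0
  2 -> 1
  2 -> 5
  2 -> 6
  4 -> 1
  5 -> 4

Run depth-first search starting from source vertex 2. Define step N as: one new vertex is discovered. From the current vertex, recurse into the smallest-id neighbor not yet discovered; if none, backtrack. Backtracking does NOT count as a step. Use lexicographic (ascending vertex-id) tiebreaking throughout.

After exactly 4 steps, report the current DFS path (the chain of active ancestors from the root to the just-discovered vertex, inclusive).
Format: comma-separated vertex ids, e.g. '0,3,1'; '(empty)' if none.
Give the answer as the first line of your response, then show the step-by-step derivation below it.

2,1,5

step 1: discover 2; path=2; order=2
step 2: discover 0; path=2>0; order=2,0
step 3: discover 1; path=2>1; order=2,0,1
step 4: discover 5; path=2>1>5; order=2,0,1,5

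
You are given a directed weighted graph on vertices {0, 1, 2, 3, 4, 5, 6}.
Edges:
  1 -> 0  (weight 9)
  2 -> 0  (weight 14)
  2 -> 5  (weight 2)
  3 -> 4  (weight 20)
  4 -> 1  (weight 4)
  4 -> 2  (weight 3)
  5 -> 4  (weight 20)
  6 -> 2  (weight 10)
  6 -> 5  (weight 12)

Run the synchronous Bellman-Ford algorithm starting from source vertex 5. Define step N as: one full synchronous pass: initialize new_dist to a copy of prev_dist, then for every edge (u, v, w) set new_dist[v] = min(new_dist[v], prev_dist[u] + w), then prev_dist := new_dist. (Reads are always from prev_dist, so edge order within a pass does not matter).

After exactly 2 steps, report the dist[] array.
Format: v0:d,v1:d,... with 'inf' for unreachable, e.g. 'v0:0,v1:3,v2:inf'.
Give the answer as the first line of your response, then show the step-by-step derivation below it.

v0:inf,v1:24,v2:23,v3:inf,v4:20,v5:0,v6:inf

step 1: dist = v0:inf,v1:inf,v2:inf,v3:inf,v4:20,v5:0,v6:inf
step 2: dist = v0:inf,v1:24,v2:23,v3:inf,v4:20,v5:0,v6:inf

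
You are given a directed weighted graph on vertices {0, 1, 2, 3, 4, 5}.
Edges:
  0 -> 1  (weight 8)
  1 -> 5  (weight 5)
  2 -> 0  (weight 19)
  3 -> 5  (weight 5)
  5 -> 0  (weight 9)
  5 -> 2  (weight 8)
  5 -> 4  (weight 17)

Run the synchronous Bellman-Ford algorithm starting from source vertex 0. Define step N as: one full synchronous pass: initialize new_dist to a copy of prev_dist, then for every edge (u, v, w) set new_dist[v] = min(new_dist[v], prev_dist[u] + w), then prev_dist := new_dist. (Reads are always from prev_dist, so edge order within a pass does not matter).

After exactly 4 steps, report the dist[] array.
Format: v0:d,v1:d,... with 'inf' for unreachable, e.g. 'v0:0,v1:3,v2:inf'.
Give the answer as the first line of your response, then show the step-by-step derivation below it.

v0:0,v1:8,v2:21,v3:inf,v4:30,v5:13

step 1: dist = v0:0,v1:8,v2:inf,v3:inf,v4:inf,v5:inf
step 2: dist = v0:0,v1:8,v2:inf,v3:inf,v4:inf,v5:13
step 3: dist = v0:0,v1:8,v2:21,v3:inf,v4:30,v5:13
step 4: dist = v0:0,v1:8,v2:21,v3:inf,v4:30,v5:13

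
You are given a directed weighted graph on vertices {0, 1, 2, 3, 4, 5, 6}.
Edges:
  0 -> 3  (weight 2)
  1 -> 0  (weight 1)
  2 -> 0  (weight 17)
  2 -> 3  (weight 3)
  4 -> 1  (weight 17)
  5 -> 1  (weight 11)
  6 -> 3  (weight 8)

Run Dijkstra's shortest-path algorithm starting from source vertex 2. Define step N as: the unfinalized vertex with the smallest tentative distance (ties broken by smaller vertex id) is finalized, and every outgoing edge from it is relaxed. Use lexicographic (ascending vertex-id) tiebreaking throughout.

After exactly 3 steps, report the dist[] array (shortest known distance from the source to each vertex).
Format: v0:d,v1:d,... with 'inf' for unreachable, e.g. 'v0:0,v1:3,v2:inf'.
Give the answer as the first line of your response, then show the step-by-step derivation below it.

v0:17,v1:inf,v2:0,v3:3,v4:inf,v5:inf,v6:inf

step 1: dist = v0:17,v1:inf,v2:0,v3:3,v4:inf,v5:inf,v6:inf
step 2: dist = v0:17,v1:inf,v2:0,v3:3,v4:inf,v5:inf,v6:inf
step 3: dist = v0:17,v1:inf,v2:0,v3:3,v4:inf,v5:inf,v6:inf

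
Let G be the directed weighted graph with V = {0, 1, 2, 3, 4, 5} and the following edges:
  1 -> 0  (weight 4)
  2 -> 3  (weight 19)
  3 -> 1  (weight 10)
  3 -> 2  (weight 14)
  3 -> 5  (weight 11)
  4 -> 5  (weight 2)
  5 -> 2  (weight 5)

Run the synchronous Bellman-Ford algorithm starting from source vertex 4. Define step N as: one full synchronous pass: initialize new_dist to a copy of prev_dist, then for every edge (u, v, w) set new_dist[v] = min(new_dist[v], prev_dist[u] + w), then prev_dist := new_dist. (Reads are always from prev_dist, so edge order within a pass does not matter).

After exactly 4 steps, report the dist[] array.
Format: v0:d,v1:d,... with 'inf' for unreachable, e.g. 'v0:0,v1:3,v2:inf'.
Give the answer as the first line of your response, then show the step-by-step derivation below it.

v0:inf,v1:36,v2:7,v3:26,v4:0,v5:2

step 1: dist = v0:inf,v1:inf,v2:inf,v3:inf,v4:0,v5:2
step 2: dist = v0:inf,v1:inf,v2:7,v3:inf,v4:0,v5:2
step 3: dist = v0:inf,v1:inf,v2:7,v3:26,v4:0,v5:2
step 4: dist = v0:inf,v1:36,v2:7,v3:26,v4:0,v5:2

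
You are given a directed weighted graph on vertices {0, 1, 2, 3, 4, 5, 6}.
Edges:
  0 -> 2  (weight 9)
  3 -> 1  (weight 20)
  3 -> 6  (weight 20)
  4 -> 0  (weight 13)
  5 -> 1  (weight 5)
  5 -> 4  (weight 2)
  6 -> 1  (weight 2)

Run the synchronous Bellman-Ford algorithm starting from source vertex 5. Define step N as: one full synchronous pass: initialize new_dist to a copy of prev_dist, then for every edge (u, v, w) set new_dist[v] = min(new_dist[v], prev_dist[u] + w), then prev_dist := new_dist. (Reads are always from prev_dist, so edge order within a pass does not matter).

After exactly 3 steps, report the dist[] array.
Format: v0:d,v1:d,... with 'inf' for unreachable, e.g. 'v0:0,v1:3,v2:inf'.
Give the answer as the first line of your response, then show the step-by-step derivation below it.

v0:15,v1:5,v2:24,v3:inf,v4:2,v5:0,v6:inf

step 1: dist = v0:inf,v1:5,v2:inf,v3:inf,v4:2,v5:0,v6:inf
step 2: dist = v0:15,v1:5,v2:inf,v3:inf,v4:2,v5:0,v6:inf
step 3: dist = v0:15,v1:5,v2:24,v3:inf,v4:2,v5:0,v6:inf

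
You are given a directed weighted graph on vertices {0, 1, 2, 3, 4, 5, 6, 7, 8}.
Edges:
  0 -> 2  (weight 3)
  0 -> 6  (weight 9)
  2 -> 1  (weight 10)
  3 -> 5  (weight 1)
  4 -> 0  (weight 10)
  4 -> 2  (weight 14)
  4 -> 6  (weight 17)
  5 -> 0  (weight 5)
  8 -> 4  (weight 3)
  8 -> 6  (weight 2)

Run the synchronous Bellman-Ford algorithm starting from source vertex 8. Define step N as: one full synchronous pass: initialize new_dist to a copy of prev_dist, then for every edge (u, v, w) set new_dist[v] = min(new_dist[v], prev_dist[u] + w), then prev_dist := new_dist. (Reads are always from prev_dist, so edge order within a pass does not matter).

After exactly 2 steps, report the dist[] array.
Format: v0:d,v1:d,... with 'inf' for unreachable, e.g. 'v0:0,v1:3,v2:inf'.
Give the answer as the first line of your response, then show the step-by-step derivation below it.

v0:13,v1:inf,v2:17,v3:inf,v4:3,v5:inf,v6:2,v7:inf,v8:0

step 1: dist = v0:inf,v1:inf,v2:inf,v3:inf,v4:3,v5:inf,v6:2,v7:inf,v8:0
step 2: dist = v0:13,v1:inf,v2:17,v3:inf,v4:3,v5:inf,v6:2,v7:inf,v8:0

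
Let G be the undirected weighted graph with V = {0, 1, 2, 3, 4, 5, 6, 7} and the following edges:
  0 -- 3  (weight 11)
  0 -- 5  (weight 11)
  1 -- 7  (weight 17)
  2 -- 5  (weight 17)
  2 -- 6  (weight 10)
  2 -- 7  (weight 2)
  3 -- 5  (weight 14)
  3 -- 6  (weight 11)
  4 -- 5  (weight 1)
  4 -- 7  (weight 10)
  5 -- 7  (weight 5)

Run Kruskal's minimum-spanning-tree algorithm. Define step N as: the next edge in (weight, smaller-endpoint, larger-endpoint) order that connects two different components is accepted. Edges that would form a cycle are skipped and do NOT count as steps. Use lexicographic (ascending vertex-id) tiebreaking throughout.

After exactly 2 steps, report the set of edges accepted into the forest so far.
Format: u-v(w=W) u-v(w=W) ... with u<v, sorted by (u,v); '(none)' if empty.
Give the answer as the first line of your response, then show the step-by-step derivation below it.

2-7(w=2) 4-5(w=1)

step 1: add edge 4-5 (w=1); MST = {4-5(w=1)}
step 2: add edge 2-7 (w=2); MST = {2-7(w=2) 4-5(w=1)}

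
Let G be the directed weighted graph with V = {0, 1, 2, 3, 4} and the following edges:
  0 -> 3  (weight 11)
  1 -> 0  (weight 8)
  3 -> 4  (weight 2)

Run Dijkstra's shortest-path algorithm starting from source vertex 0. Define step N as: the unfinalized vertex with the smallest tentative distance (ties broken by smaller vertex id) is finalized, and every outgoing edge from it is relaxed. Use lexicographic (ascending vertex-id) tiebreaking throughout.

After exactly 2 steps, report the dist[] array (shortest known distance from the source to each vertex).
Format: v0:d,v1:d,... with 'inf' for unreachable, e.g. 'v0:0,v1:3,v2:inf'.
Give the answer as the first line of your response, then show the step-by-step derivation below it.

v0:0,v1:inf,v2:inf,v3:11,v4:13

step 1: dist = v0:0,v1:inf,v2:inf,v3:11,v4:inf
step 2: dist = v0:0,v1:inf,v2:inf,v3:11,v4:13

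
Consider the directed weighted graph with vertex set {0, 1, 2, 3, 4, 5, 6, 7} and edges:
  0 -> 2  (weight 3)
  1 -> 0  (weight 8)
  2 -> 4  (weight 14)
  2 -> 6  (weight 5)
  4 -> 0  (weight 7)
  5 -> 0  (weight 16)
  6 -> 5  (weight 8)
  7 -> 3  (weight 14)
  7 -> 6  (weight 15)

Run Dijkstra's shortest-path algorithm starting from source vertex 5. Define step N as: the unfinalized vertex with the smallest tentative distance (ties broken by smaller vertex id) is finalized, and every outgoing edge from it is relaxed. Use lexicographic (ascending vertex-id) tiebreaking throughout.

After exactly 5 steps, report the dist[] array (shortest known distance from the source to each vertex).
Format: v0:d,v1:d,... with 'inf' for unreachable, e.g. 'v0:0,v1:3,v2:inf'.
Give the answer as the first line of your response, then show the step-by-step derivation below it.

v0:16,v1:inf,v2:19,v3:inf,v4:33,v5:0,v6:24,v7:inf

step 1: dist = v0:16,v1:inf,v2:inf,v3:inf,v4:inf,v5:0,v6:inf,v7:inf
step 2: dist = v0:16,v1:inf,v2:19,v3:inf,v4:inf,v5:0,v6:inf,v7:inf
step 3: dist = v0:16,v1:inf,v2:19,v3:inf,v4:33,v5:0,v6:24,v7:inf
step 4: dist = v0:16,v1:inf,v2:19,v3:inf,v4:33,v5:0,v6:24,v7:inf
step 5: dist = v0:16,v1:inf,v2:19,v3:inf,v4:33,v5:0,v6:24,v7:inf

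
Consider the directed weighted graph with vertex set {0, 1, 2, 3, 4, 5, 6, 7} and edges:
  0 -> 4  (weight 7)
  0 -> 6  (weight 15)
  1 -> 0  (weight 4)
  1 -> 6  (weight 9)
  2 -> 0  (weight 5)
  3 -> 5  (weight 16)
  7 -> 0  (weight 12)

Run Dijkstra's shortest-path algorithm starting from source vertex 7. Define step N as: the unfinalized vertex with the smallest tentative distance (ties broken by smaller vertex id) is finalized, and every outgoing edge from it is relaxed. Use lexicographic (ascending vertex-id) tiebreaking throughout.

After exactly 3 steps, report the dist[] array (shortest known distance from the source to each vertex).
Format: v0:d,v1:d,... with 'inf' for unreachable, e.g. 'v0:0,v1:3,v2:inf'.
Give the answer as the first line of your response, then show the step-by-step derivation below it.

v0:12,v1:inf,v2:inf,v3:inf,v4:19,v5:inf,v6:27,v7:0

step 1: dist = v0:12,v1:inf,v2:inf,v3:inf,v4:inf,v5:inf,v6:inf,v7:0
step 2: dist = v0:12,v1:inf,v2:inf,v3:inf,v4:19,v5:inf,v6:27,v7:0
step 3: dist = v0:12,v1:inf,v2:inf,v3:inf,v4:19,v5:inf,v6:27,v7:0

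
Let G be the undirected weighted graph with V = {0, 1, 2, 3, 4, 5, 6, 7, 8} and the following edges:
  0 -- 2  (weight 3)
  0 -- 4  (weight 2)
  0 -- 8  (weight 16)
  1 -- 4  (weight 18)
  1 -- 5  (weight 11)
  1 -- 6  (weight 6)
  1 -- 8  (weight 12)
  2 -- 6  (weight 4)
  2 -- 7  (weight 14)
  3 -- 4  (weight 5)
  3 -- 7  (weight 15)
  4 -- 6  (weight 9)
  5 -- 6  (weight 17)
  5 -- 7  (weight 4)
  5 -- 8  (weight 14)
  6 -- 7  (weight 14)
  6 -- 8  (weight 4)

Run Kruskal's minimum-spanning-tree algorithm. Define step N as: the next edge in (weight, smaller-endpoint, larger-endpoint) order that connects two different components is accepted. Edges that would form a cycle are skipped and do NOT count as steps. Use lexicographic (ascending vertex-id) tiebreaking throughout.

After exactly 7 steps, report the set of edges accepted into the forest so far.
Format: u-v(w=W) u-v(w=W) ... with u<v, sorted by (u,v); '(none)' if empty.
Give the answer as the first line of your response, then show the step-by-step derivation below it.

0-2(w=3) 0-4(w=2) 1-6(w=6) 2-6(w=4) 3-4(w=5) 5-7(w=4) 6-8(w=4)

step 1: add edge 0-4 (w=2); MST = {0-4(w=2)}
step 2: add edge 0-2 (w=3); MST = {0-2(w=3) 0-4(w=2)}
step 3: add edge 2-6 (w=4); MST = {0-2(w=3) 0-4(w=2) 2-6(w=4)}
step 4: add edge 5-7 (w=4); MST = {0-2(w=3) 0-4(w=2) 2-6(w=4) 5-7(w=4)}
step 5: add edge 6-8 (w=4); MST = {0-2(w=3) 0-4(w=2) 2-6(w=4) 5-7(w=4) 6-8(w=4)}
step 6: add edge 3-4 (w=5); MST = {0-2(w=3) 0-4(w=2) 2-6(w=4) 3-4(w=5) 5-7(w=4) 6-8(w=4)}
step 7: add edge 1-6 (w=6); MST = {0-2(w=3) 0-4(w=2) 1-6(w=6) 2-6(w=4) 3-4(w=5) 5-7(w=4) 6-8(w=4)}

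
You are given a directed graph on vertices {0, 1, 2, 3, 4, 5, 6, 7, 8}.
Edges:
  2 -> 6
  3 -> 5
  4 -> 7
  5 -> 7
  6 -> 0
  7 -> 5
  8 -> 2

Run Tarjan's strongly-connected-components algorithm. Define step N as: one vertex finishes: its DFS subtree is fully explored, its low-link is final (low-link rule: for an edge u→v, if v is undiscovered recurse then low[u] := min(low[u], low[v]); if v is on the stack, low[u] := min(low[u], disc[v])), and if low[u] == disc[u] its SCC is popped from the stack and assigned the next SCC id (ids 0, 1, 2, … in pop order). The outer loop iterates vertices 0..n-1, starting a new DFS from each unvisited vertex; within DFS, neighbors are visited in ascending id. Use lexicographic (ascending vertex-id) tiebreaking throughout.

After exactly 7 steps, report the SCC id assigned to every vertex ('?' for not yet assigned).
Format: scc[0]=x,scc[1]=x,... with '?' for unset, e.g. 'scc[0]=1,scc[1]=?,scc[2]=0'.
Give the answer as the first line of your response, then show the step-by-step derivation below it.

scc[0]=0,scc[1]=1,scc[2]=3,scc[3]=5,scc[4]=?,scc[5]=4,scc[6]=2,scc[7]=4,scc[8]=?

step 1: low=(low[0]=0,low[1]=?,low[2]=?,low[3]=?,low[4]=?,low[5]=?,low[6]=?,low[7]=?,low[8]=?); scc=(scc[0]=0,scc[1]=?,scc[2]=?,scc[3]=?,scc[4]=?,scc[5]=?,scc[6]=?,scc[7]=?,scc[8]=?)
step 2: low=(low[0]=0,low[1]=1,low[2]=?,low[3]=?,low[4]=?,low[5]=?,low[6]=?,low[7]=?,low[8]=?); scc=(scc[0]=0,scc[1]=1,scc[2]=?,scc[3]=?,scc[4]=?,scc[5]=?,scc[6]=?,scc[7]=?,scc[8]=?)
step 3: low=(low[0]=0,low[1]=1,low[2]=2,low[3]=?,low[4]=?,low[5]=?,low[6]=3,low[7]=?,low[8]=?); scc=(scc[0]=0,scc[1]=1,scc[2]=?,scc[3]=?,scc[4]=?,scc[5]=?,scc[6]=2,scc[7]=?,scc[8]=?)
step 4: low=(low[0]=0,low[1]=1,low[2]=2,low[3]=?,low[4]=?,low[5]=?,low[6]=3,low[7]=?,low[8]=?); scc=(scc[0]=0,scc[1]=1,scc[2]=3,scc[3]=?,scc[4]=?,scc[5]=?,scc[6]=2,scc[7]=?,scc[8]=?)
step 5: low=(low[0]=0,low[1]=1,low[2]=2,low[3]=4,low[4]=?,low[5]=5,low[6]=3,low[7]=5,low[8]=?); scc=(scc[0]=0,scc[1]=1,scc[2]=3,scc[3]=?,scc[4]=?,scc[5]=?,scc[6]=2,scc[7]=?,scc[8]=?)
step 6: low=(low[0]=0,low[1]=1,low[2]=2,low[3]=4,low[4]=?,low[5]=5,low[6]=3,low[7]=5,low[8]=?); scc=(scc[0]=0,scc[1]=1,scc[2]=3,scc[3]=?,scc[4]=?,scc[5]=4,scc[6]=2,scc[7]=4,scc[8]=?)
step 7: low=(low[0]=0,low[1]=1,low[2]=2,low[3]=4,low[4]=?,low[5]=5,low[6]=3,low[7]=5,low[8]=?); scc=(scc[0]=0,scc[1]=1,scc[2]=3,scc[3]=5,scc[4]=?,scc[5]=4,scc[6]=2,scc[7]=4,scc[8]=?)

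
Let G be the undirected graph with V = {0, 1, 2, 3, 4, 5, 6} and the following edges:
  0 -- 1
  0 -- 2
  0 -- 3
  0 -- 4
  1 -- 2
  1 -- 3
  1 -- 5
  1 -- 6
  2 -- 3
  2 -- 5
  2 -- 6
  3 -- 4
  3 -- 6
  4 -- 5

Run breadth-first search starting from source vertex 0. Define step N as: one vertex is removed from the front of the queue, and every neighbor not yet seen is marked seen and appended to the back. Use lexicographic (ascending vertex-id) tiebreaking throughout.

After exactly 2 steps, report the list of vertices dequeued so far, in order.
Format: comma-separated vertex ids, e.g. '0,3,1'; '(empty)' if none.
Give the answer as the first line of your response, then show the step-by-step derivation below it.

0,1

step 1: dequeue 0; queue=[1,2,3,4]; order=0
step 2: dequeue 1; queue=[2,3,4,5,6]; order=0,1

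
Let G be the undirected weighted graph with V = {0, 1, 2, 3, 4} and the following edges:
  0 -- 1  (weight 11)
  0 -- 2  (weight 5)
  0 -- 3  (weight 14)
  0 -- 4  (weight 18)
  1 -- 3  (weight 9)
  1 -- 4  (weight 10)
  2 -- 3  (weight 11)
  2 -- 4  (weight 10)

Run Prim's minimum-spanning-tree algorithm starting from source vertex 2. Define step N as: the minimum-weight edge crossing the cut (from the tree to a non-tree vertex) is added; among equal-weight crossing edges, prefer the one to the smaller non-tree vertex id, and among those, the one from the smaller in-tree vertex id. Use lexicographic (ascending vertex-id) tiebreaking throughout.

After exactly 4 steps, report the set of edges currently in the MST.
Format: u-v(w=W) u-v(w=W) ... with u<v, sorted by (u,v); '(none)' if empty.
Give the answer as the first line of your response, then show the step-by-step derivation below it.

0-2(w=5) 1-3(w=9) 1-4(w=10) 2-4(w=10)

step 1: add edge 0-2 (w=5); MST = {0-2(w=5)}
step 2: add edge 2-4 (w=10); MST = {0-2(w=5) 2-4(w=10)}
step 3: add edge 1-4 (w=10); MST = {0-2(w=5) 1-4(w=10) 2-4(w=10)}
step 4: add edge 1-3 (w=9); MST = {0-2(w=5) 1-3(w=9) 1-4(w=10) 2-4(w=10)}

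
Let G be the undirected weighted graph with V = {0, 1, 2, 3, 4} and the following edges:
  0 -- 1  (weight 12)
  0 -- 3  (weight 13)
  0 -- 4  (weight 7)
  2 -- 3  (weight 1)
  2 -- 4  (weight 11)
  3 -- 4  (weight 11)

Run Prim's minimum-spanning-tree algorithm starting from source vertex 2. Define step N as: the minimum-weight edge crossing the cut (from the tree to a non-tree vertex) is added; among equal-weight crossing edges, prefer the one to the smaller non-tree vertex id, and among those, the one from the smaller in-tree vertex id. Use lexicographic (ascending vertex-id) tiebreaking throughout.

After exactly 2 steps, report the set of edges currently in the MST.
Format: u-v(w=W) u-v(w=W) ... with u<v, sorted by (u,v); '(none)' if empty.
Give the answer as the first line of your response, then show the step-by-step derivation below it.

2-3(w=1) 2-4(w=11)

step 1: add edge 2-3 (w=1); MST = {2-3(w=1)}
step 2: add edge 2-4 (w=11); MST = {2-3(w=1) 2-4(w=11)}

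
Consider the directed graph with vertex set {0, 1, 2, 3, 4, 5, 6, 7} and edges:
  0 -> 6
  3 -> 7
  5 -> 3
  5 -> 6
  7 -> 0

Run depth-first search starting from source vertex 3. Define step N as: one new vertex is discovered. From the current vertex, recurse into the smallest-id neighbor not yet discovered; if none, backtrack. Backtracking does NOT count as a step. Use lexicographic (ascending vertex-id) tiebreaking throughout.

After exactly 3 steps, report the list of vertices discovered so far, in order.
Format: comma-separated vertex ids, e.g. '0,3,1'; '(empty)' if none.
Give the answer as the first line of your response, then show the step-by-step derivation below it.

3,7,0

step 1: discover 3; path=3; order=3
step 2: discover 7; path=3>7; order=3,7
step 3: discover 0; path=3>7>0; order=3,7,0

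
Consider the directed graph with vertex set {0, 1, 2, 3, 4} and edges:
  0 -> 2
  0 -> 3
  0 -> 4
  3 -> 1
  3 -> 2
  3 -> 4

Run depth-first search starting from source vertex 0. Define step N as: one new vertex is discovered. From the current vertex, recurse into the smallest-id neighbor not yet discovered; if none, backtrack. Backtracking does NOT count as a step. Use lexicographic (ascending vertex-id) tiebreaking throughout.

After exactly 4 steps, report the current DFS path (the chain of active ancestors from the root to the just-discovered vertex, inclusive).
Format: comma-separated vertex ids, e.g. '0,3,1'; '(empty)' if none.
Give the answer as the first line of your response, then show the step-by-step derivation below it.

0,3,1

step 1: discover 0; path=0; order=0
step 2: discover 2; path=0>2; order=0,2
step 3: discover 3; path=0>3; order=0,2,3
step 4: discover 1; path=0>3>1; order=0,2,3,1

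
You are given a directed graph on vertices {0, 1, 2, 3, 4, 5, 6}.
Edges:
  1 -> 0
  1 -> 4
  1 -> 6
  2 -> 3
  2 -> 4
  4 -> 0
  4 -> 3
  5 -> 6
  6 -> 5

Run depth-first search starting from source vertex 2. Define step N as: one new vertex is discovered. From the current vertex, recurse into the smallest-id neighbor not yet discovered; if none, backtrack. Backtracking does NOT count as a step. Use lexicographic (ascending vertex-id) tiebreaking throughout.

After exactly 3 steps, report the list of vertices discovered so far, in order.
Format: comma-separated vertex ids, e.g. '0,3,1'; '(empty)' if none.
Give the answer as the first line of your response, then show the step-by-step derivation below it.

2,3,4

step 1: discover 2; path=2; order=2
step 2: discover 3; path=2>3; order=2,3
step 3: discover 4; path=2>4; order=2,3,4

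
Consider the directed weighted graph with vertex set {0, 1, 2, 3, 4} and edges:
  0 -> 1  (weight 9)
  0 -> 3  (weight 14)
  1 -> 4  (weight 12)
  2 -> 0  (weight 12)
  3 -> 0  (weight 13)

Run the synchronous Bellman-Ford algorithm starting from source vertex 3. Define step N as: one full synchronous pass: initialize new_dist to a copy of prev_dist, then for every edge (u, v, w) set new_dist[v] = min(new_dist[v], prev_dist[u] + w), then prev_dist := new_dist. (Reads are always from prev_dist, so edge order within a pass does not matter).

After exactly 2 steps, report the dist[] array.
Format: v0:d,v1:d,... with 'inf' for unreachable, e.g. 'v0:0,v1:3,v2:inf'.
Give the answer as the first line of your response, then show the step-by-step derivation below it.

v0:13,v1:22,v2:inf,v3:0,v4:inf

step 1: dist = v0:13,v1:inf,v2:inf,v3:0,v4:inf
step 2: dist = v0:13,v1:22,v2:inf,v3:0,v4:inf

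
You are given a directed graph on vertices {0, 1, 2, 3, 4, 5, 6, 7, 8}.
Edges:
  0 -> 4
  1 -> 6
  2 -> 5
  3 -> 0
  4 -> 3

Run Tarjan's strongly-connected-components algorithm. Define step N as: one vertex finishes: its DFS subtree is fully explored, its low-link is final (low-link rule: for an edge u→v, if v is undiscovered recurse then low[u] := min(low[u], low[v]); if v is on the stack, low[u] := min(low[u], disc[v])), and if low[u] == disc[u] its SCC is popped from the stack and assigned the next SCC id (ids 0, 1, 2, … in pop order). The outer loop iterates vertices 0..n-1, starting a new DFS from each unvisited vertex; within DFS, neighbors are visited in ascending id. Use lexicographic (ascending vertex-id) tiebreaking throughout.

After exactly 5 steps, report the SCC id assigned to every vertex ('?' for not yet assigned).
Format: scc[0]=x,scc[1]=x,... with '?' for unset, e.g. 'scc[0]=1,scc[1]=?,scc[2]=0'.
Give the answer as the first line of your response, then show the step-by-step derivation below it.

scc[0]=0,scc[1]=2,scc[2]=?,scc[3]=0,scc[4]=0,scc[5]=?,scc[6]=1,scc[7]=?,scc[8]=?

step 1: low=(low[0]=0,low[1]=?,low[2]=?,low[3]=0,low[4]=1,low[5]=?,low[6]=?,low[7]=?,low[8]=?); scc=(scc[0]=?,scc[1]=?,scc[2]=?,scc[3]=?,scc[4]=?,scc[5]=?,scc[6]=?,scc[7]=?,scc[8]=?)
step 2: low=(low[0]=0,low[1]=?,low[2]=?,low[3]=0,low[4]=0,low[5]=?,low[6]=?,low[7]=?,low[8]=?); scc=(scc[0]=?,scc[1]=?,scc[2]=?,scc[3]=?,scc[4]=?,scc[5]=?,scc[6]=?,scc[7]=?,scc[8]=?)
step 3: low=(low[0]=0,low[1]=?,low[2]=?,low[3]=0,low[4]=0,low[5]=?,low[6]=?,low[7]=?,low[8]=?); scc=(scc[0]=0,scc[1]=?,scc[2]=?,scc[3]=0,scc[4]=0,scc[5]=?,scc[6]=?,scc[7]=?,scc[8]=?)
step 4: low=(low[0]=0,low[1]=3,low[2]=?,low[3]=0,low[4]=0,low[5]=?,low[6]=4,low[7]=?,low[8]=?); scc=(scc[0]=0,scc[1]=?,scc[2]=?,scc[3]=0,scc[4]=0,scc[5]=?,scc[6]=1,scc[7]=?,scc[8]=?)
step 5: low=(low[0]=0,low[1]=3,low[2]=?,low[3]=0,low[4]=0,low[5]=?,low[6]=4,low[7]=?,low[8]=?); scc=(scc[0]=0,scc[1]=2,scc[2]=?,scc[3]=0,scc[4]=0,scc[5]=?,scc[6]=1,scc[7]=?,scc[8]=?)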